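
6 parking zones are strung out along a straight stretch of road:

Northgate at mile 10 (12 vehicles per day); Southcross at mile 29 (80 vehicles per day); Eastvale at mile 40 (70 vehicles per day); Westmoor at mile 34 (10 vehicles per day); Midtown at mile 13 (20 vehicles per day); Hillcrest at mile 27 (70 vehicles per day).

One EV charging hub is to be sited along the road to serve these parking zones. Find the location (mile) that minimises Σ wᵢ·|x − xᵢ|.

For a sum of weighted absolute distances on a line, the optimum is the weighted median (not the mean). Total weight W = 262; half-weight = 131.
Sort by position and accumulate weight:
  mile 10 (Northgate, w=12) → cum 12
  mile 13 (Midtown, w=20) → cum 32
  mile 27 (Hillcrest, w=70) → cum 102
  mile 29 (Southcross, w=80) → cum 182  ≥ 131 → median here
  mile 34 (Westmoor, w=10) → cum 192
  mile 40 (Eastvale, w=70) → cum 262
Optimal location: mile 29.

x = 29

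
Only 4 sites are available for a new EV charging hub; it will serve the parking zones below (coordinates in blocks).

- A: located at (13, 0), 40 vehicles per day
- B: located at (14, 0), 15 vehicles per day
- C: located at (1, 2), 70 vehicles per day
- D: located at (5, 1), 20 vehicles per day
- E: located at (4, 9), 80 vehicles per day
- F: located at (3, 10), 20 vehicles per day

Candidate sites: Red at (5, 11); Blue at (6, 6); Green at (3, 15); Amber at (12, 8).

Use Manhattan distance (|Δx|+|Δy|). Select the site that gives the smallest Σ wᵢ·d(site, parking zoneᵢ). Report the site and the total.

Total weighted distance at each candidate:
  Red (5, 11): total = 2470
  Blue (6, 6): total = 2020
  Green (3, 15): total = 3420
  Amber (12, 8): total = 2920
Minimum is at Blue with total 2020 blocks.

Blue, total 2020 blocks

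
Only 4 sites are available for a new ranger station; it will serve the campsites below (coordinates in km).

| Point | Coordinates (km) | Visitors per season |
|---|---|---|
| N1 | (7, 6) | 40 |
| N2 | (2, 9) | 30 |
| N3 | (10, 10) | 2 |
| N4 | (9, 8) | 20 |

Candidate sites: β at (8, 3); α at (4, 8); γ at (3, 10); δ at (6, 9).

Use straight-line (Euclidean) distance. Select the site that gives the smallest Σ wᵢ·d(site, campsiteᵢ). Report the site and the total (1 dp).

δ, total 318.0 km

Total weighted distance at each candidate:
  β (8, 3): total = 497.6
  α (4, 8): total = 324.0
  γ (3, 10): total = 409.2
  δ (6, 9): total = 318.0
Minimum is at δ with total 318.0 km.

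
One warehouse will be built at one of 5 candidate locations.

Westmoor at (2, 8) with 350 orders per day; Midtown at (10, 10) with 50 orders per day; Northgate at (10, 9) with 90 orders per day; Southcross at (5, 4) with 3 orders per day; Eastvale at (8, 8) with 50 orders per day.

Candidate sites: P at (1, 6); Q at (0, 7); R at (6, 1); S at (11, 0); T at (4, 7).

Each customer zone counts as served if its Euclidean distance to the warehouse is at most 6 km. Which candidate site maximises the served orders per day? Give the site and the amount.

T, covering 403

Coverage radius r = 6 km; a point is covered iff (Δx)²+(Δy)² ≤ 6² = 36.
  P (1, 6): covers {Westmoor, Southcross} → 353
  Q (0, 7): covers {Westmoor, Southcross} → 353
  R (6, 1): covers {Southcross} → 3
  S (11, 0): covers {none} → 0
  T (4, 7): covers {Westmoor, Southcross, Eastvale} → 403
Maximum coverage at T: 403 orders per day.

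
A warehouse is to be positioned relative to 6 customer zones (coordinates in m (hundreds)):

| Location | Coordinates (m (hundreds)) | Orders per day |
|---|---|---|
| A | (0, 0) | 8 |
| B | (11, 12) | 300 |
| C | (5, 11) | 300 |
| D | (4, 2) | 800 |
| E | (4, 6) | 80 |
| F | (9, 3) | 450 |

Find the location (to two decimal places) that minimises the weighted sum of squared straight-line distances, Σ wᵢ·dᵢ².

The minimiser of Σwᵢ‖p−pᵢ‖² is the weighted centroid p* = (Σwᵢpᵢ)/(Σwᵢ).
Σwᵢ = 1938.
Σwᵢxᵢ = 8·0 + 300·11 + 300·5 + 800·4 + 80·4 + 450·9 = 12370.
Σwᵢyᵢ = 8·0 + 300·12 + 300·11 + 800·2 + 80·6 + 450·3 = 10330.
x* = 12370/1938 = 6.38, y* = 10330/1938 = 5.33.

(6.38, 5.33)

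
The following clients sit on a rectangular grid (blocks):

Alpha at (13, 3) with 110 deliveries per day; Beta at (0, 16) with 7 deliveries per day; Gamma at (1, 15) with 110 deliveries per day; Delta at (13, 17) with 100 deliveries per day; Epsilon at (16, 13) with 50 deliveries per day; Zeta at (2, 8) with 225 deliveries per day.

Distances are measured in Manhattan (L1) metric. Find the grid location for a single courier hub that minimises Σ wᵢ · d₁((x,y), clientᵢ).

(2, 8)

Manhattan distance separates: Σwᵢ(|x−xᵢ|+|y−yᵢ|) = Σwᵢ|x−xᵢ| + Σwᵢ|y−yᵢ|, so x and y are optimised independently as 1-D weighted medians.
Total weight W = 602; half = 301.
x-coordinate, sorted with cumulative weight:
  x=0 (Beta, w=7) cum 7
  x=1 (Gamma, w=110) cum 117
  x=2 (Zeta, w=225) cum 342  ← median
  x=13 (Alpha, w=110) cum 452
  x=13 (Delta, w=100) cum 552
  x=16 (Epsilon, w=50) cum 602
⇒ x* = 2
y-coordinate, sorted with cumulative weight:
  y=3 (Alpha, w=110) cum 110
  y=8 (Zeta, w=225) cum 335  ← median
  y=13 (Epsilon, w=50) cum 385
  y=15 (Gamma, w=110) cum 495
  y=16 (Beta, w=7) cum 502
  y=17 (Delta, w=100) cum 602
⇒ y* = 8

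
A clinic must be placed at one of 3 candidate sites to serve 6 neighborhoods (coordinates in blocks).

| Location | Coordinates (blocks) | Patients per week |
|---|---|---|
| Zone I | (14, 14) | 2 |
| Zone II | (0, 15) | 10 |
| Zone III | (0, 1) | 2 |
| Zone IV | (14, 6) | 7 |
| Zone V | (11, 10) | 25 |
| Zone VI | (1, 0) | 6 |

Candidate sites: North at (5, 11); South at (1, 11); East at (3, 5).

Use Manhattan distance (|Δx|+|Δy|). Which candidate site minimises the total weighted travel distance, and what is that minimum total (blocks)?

North, total 507 blocks

Total weighted distance at each candidate:
  North (5, 11): total = 507
  South (1, 11): total = 571
  East (3, 5): total = 635
Minimum is at North with total 507 blocks.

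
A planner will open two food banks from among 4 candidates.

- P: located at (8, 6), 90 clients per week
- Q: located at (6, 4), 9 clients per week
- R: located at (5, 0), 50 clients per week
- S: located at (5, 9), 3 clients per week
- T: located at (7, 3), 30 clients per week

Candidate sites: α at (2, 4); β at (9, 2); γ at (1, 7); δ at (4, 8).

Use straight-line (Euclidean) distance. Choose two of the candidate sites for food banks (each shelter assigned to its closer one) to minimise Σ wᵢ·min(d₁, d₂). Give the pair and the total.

Evaluate every pair (each demand assigned to the nearer of the two):
  {β, δ}: total = 698.5
  {β, γ}: total = 707.6
  {α, β}: total = 711.7
  {α, δ}: total = 845.7
  {α, γ}: total = 1021.6
  {γ, δ}: total = 1025.0
Best pair: {β, δ} with total 698.5.

{β, δ}, total 698.5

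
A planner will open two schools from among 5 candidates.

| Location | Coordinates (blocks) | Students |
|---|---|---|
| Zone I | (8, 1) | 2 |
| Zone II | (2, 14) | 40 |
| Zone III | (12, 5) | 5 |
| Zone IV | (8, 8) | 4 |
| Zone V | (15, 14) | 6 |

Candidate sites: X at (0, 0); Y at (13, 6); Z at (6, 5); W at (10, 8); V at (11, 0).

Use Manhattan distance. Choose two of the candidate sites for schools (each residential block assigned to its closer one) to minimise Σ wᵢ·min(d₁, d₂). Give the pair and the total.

Evaluate every pair (each demand assigned to the nearer of the two):
  {Y, Z}: total = 622
  {Z, W}: total = 631
  {Y, W}: total = 656
  {W, V}: total = 667
  {X, W}: total = 677
  {Z, V}: total = 686
  {X, Z}: total = 690
  {X, Y}: total = 756
  {X, V}: total = 830
  {Y, V}: total = 866
Best pair: {Y, Z} with total 622.

{Y, Z}, total 622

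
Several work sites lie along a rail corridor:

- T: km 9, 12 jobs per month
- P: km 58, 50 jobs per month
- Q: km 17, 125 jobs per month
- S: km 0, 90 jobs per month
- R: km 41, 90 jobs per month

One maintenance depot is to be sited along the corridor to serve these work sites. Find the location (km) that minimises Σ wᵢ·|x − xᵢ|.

x = 17

For a sum of weighted absolute distances on a line, the optimum is the weighted median (not the mean). Total weight W = 367; half-weight = 183.5.
Sort by position and accumulate weight:
  km 0 (S, w=90) → cum 90
  km 9 (T, w=12) → cum 102
  km 17 (Q, w=125) → cum 227  ≥ 183.5 → median here
  km 41 (R, w=90) → cum 317
  km 58 (P, w=50) → cum 367
Optimal location: km 17.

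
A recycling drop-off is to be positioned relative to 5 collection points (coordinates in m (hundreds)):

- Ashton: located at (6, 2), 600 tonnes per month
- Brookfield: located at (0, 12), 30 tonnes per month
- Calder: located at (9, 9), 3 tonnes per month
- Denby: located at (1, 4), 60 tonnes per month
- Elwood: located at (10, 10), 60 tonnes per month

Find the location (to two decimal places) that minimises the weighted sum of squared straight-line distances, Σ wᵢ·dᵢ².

(5.69, 3.22)

The minimiser of Σwᵢ‖p−pᵢ‖² is the weighted centroid p* = (Σwᵢpᵢ)/(Σwᵢ).
Σwᵢ = 753.
Σwᵢxᵢ = 600·6 + 30·0 + 3·9 + 60·1 + 60·10 = 4287.
Σwᵢyᵢ = 600·2 + 30·12 + 3·9 + 60·4 + 60·10 = 2427.
x* = 4287/753 = 5.69, y* = 2427/753 = 3.22.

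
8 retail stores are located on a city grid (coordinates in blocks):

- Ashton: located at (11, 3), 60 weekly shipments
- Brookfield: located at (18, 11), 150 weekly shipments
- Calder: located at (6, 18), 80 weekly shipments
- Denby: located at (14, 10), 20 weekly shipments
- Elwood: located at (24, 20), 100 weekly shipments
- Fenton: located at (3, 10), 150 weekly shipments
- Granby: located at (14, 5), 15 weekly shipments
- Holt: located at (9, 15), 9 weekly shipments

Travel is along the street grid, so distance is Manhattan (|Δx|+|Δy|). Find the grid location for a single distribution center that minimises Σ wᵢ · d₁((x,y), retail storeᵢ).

(11, 11)

Manhattan distance separates: Σwᵢ(|x−xᵢ|+|y−yᵢ|) = Σwᵢ|x−xᵢ| + Σwᵢ|y−yᵢ|, so x and y are optimised independently as 1-D weighted medians.
Total weight W = 584; half = 292.
x-coordinate, sorted with cumulative weight:
  x=3 (Fenton, w=150) cum 150
  x=6 (Calder, w=80) cum 230
  x=9 (Holt, w=9) cum 239
  x=11 (Ashton, w=60) cum 299  ← median
  x=14 (Denby, w=20) cum 319
  x=14 (Granby, w=15) cum 334
  x=18 (Brookfield, w=150) cum 484
  x=24 (Elwood, w=100) cum 584
⇒ x* = 11
y-coordinate, sorted with cumulative weight:
  y=3 (Ashton, w=60) cum 60
  y=5 (Granby, w=15) cum 75
  y=10 (Denby, w=20) cum 95
  y=10 (Fenton, w=150) cum 245
  y=11 (Brookfield, w=150) cum 395  ← median
  y=15 (Holt, w=9) cum 404
  y=18 (Calder, w=80) cum 484
  y=20 (Elwood, w=100) cum 584
⇒ y* = 11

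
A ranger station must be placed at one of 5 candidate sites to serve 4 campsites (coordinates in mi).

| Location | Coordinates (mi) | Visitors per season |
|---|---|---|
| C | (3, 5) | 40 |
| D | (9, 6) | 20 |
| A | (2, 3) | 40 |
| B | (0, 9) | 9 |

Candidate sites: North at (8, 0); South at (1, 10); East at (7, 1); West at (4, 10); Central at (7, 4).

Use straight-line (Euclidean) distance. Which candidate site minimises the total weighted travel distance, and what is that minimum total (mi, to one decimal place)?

Central, total 502.9 mi

Total weighted distance at each candidate:
  North (8, 0): total = 781.2
  South (1, 10): total = 689.9
  East (7, 1): total = 645.1
  West (4, 10): total = 660.3
  Central (7, 4): total = 502.9
Minimum is at Central with total 502.9 mi.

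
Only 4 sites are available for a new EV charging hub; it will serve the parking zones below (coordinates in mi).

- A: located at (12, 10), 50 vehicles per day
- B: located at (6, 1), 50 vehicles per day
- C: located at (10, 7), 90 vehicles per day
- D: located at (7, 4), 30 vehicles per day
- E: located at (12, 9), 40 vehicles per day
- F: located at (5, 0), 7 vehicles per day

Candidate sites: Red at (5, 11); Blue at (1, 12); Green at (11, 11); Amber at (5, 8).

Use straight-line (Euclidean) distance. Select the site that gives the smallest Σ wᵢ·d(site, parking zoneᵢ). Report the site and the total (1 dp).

Total weighted distance at each candidate:
  Red (5, 11): total = 2018.9
  Blue (1, 12): total = 2934.4
  Green (11, 11): total = 1419.8
  Amber (5, 8): total = 1649.5
Minimum is at Green with total 1419.8 mi.

Green, total 1419.8 mi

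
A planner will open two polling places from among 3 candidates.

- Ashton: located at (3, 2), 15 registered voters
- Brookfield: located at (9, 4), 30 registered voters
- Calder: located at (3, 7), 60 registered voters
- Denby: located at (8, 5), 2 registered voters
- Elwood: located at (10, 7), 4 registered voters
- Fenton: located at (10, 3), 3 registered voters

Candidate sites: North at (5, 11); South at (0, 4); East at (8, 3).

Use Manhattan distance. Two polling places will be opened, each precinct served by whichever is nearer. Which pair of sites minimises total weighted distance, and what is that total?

{South, East}, total 529

Evaluate every pair (each demand assigned to the nearer of the two):
  {South, East}: total = 529
  {North, East}: total = 544
  {North, South}: total = 792
Best pair: {South, East} with total 529.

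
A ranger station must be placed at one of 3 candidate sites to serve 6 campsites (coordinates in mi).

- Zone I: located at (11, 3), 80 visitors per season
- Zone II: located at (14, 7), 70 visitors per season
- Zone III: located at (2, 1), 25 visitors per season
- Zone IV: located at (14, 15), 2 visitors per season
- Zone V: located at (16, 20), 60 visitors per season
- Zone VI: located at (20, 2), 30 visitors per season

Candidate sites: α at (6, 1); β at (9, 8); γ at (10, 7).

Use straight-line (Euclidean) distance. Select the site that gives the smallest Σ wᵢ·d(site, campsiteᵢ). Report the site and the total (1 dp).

Total weighted distance at each candidate:
  α (6, 1): total = 2972.4
  β (9, 8): total = 2261.9
  γ (10, 7): total = 2072.2
Minimum is at γ with total 2072.2 mi.

γ, total 2072.2 mi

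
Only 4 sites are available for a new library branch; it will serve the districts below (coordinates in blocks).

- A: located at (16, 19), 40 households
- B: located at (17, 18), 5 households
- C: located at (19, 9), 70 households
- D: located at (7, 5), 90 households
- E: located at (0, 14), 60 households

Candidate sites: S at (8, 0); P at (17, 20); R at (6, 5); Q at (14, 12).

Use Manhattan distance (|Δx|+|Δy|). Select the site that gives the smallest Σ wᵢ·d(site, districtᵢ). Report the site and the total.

Q, total 3185 blocks

Total weighted distance at each candidate:
  S (8, 0): total = 4475
  P (17, 20): total = 4630
  R (6, 5): total = 3260
  Q (14, 12): total = 3185
Minimum is at Q with total 3185 blocks.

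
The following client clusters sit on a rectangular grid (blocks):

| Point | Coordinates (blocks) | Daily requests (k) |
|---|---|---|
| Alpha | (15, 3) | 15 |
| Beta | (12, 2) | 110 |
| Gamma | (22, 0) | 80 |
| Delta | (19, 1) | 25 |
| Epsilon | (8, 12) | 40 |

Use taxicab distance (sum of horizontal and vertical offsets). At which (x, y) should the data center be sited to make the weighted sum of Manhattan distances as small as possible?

(12, 2)

Manhattan distance separates: Σwᵢ(|x−xᵢ|+|y−yᵢ|) = Σwᵢ|x−xᵢ| + Σwᵢ|y−yᵢ|, so x and y are optimised independently as 1-D weighted medians.
Total weight W = 270; half = 135.
x-coordinate, sorted with cumulative weight:
  x=8 (Epsilon, w=40) cum 40
  x=12 (Beta, w=110) cum 150  ← median
  x=15 (Alpha, w=15) cum 165
  x=19 (Delta, w=25) cum 190
  x=22 (Gamma, w=80) cum 270
⇒ x* = 12
y-coordinate, sorted with cumulative weight:
  y=0 (Gamma, w=80) cum 80
  y=1 (Delta, w=25) cum 105
  y=2 (Beta, w=110) cum 215  ← median
  y=3 (Alpha, w=15) cum 230
  y=12 (Epsilon, w=40) cum 270
⇒ y* = 2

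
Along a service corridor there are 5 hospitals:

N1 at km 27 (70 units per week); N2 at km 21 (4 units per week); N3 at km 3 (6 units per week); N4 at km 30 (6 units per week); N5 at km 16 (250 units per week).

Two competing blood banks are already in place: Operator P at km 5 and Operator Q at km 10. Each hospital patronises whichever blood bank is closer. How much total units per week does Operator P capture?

The indifferent point is the midpoint (5+10)/2 = 7.5; hospitals left of it (closer to Operator P at 5) go to Operator P, those right go to Operator Q.
  N3 at 3 (w=6) → Operator P
  N5 at 16 (w=250) → Operator Q
  N2 at 21 (w=4) → Operator Q
  N1 at 27 (w=70) → Operator Q
  N4 at 30 (w=6) → Operator Q
Operator P captures 6; Operator Q captures 330.

6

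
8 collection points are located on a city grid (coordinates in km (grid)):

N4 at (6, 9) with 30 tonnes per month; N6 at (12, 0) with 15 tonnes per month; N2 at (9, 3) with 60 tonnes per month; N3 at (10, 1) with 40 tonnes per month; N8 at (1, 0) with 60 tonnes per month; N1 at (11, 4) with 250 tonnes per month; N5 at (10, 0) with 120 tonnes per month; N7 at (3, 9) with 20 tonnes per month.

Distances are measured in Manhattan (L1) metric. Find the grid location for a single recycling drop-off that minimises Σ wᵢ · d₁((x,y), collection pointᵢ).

Manhattan distance separates: Σwᵢ(|x−xᵢ|+|y−yᵢ|) = Σwᵢ|x−xᵢ| + Σwᵢ|y−yᵢ|, so x and y are optimised independently as 1-D weighted medians.
Total weight W = 595; half = 297.5.
x-coordinate, sorted with cumulative weight:
  x=1 (N8, w=60) cum 60
  x=3 (N7, w=20) cum 80
  x=6 (N4, w=30) cum 110
  x=9 (N2, w=60) cum 170
  x=10 (N3, w=40) cum 210
  x=10 (N5, w=120) cum 330  ← median
  x=11 (N1, w=250) cum 580
  x=12 (N6, w=15) cum 595
⇒ x* = 10
y-coordinate, sorted with cumulative weight:
  y=0 (N6, w=15) cum 15
  y=0 (N8, w=60) cum 75
  y=0 (N5, w=120) cum 195
  y=1 (N3, w=40) cum 235
  y=3 (N2, w=60) cum 295
  y=4 (N1, w=250) cum 545  ← median
  y=9 (N4, w=30) cum 575
  y=9 (N7, w=20) cum 595
⇒ y* = 4

(10, 4)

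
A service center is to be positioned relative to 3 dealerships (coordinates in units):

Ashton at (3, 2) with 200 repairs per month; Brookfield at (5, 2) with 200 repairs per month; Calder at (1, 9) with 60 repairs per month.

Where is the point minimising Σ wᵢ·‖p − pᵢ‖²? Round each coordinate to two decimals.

The minimiser of Σwᵢ‖p−pᵢ‖² is the weighted centroid p* = (Σwᵢpᵢ)/(Σwᵢ).
Σwᵢ = 460.
Σwᵢxᵢ = 200·3 + 200·5 + 60·1 = 1660.
Σwᵢyᵢ = 200·2 + 200·2 + 60·9 = 1340.
x* = 1660/460 = 3.61, y* = 1340/460 = 2.91.

(3.61, 2.91)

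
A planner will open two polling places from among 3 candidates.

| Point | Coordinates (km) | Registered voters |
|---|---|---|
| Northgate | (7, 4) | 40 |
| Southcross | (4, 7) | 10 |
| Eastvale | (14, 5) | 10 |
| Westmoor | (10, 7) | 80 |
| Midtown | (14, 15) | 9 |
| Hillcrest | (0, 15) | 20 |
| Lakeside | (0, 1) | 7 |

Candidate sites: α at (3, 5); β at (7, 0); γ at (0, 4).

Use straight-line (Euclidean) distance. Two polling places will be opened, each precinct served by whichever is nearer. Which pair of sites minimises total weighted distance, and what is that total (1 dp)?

{α, β}, total 1228.4

Evaluate every pair (each demand assigned to the nearer of the two):
  {α, β}: total = 1228.4
  {α, γ}: total = 1243.3
  {β, γ}: total = 1295.3
Best pair: {α, β} with total 1228.4.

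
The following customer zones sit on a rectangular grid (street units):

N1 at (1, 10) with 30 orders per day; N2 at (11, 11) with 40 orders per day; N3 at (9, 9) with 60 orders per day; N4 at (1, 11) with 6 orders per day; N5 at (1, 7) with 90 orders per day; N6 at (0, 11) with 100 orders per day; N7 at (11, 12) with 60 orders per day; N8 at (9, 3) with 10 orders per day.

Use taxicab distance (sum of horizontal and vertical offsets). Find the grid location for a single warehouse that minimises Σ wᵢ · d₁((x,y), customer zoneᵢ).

(1, 11)

Manhattan distance separates: Σwᵢ(|x−xᵢ|+|y−yᵢ|) = Σwᵢ|x−xᵢ| + Σwᵢ|y−yᵢ|, so x and y are optimised independently as 1-D weighted medians.
Total weight W = 396; half = 198.
x-coordinate, sorted with cumulative weight:
  x=0 (N6, w=100) cum 100
  x=1 (N1, w=30) cum 130
  x=1 (N4, w=6) cum 136
  x=1 (N5, w=90) cum 226  ← median
  x=9 (N3, w=60) cum 286
  x=9 (N8, w=10) cum 296
  x=11 (N2, w=40) cum 336
  x=11 (N7, w=60) cum 396
⇒ x* = 1
y-coordinate, sorted with cumulative weight:
  y=3 (N8, w=10) cum 10
  y=7 (N5, w=90) cum 100
  y=9 (N3, w=60) cum 160
  y=10 (N1, w=30) cum 190
  y=11 (N2, w=40) cum 230  ← median
  y=11 (N4, w=6) cum 236
  y=11 (N6, w=100) cum 336
  y=12 (N7, w=60) cum 396
⇒ y* = 11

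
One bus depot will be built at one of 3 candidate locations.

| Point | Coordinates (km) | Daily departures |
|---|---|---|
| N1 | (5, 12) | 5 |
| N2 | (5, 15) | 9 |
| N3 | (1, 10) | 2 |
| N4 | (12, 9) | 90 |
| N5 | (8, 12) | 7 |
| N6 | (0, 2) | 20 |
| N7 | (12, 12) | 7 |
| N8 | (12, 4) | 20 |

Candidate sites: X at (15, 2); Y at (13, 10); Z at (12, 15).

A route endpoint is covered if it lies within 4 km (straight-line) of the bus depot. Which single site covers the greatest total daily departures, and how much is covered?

Coverage radius r = 4 km; a point is covered iff (Δx)²+(Δy)² ≤ 4² = 16.
  X (15, 2): covers {N8} → 20
  Y (13, 10): covers {N4, N7} → 97
  Z (12, 15): covers {N7} → 7
Maximum coverage at Y: 97 daily departures.

Y, covering 97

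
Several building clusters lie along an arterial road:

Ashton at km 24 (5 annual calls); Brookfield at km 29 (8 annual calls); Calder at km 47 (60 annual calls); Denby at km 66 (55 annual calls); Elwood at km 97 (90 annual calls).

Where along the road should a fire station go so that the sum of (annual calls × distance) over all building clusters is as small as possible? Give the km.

For a sum of weighted absolute distances on a line, the optimum is the weighted median (not the mean). Total weight W = 218; half-weight = 109.
Sort by position and accumulate weight:
  km 24 (Ashton, w=5) → cum 5
  km 29 (Brookfield, w=8) → cum 13
  km 47 (Calder, w=60) → cum 73
  km 66 (Denby, w=55) → cum 128  ≥ 109 → median here
  km 97 (Elwood, w=90) → cum 218
Optimal location: km 66.

x = 66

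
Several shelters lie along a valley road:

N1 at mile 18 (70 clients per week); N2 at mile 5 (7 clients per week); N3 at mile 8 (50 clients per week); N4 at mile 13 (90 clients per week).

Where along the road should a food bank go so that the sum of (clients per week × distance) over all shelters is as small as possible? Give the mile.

For a sum of weighted absolute distances on a line, the optimum is the weighted median (not the mean). Total weight W = 217; half-weight = 108.5.
Sort by position and accumulate weight:
  mile 5 (N2, w=7) → cum 7
  mile 8 (N3, w=50) → cum 57
  mile 13 (N4, w=90) → cum 147  ≥ 108.5 → median here
  mile 18 (N1, w=70) → cum 217
Optimal location: mile 13.

x = 13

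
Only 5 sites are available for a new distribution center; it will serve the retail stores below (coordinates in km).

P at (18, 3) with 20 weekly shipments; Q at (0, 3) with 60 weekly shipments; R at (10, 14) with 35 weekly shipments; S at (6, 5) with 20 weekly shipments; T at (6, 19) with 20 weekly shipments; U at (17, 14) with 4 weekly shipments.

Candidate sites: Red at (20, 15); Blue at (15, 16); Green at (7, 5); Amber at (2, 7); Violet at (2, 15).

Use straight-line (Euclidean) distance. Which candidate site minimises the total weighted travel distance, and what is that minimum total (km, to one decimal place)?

Green, total 1347.0 km

Total weighted distance at each candidate:
  Red (20, 15): total = 2642.4
  Blue (15, 16): total = 2131.6
  Green (7, 5): total = 1347.0
  Amber (2, 7): total = 1378.9
  Violet (2, 15): total = 1800.8
Minimum is at Green with total 1347.0 km.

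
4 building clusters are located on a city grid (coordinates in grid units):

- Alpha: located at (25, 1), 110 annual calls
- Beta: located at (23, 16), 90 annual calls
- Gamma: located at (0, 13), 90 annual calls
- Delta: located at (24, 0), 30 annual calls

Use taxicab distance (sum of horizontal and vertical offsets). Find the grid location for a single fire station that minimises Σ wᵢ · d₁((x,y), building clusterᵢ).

Manhattan distance separates: Σwᵢ(|x−xᵢ|+|y−yᵢ|) = Σwᵢ|x−xᵢ| + Σwᵢ|y−yᵢ|, so x and y are optimised independently as 1-D weighted medians.
Total weight W = 320; half = 160.
x-coordinate, sorted with cumulative weight:
  x=0 (Gamma, w=90) cum 90
  x=23 (Beta, w=90) cum 180  ← median
  x=24 (Delta, w=30) cum 210
  x=25 (Alpha, w=110) cum 320
⇒ x* = 23
y-coordinate, sorted with cumulative weight:
  y=0 (Delta, w=30) cum 30
  y=1 (Alpha, w=110) cum 140
  y=13 (Gamma, w=90) cum 230  ← median
  y=16 (Beta, w=90) cum 320
⇒ y* = 13

(23, 13)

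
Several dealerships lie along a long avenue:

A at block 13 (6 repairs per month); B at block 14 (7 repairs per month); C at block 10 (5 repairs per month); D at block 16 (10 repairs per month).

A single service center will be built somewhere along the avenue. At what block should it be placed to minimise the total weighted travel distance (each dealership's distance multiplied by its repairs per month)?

x = 14

For a sum of weighted absolute distances on a line, the optimum is the weighted median (not the mean). Total weight W = 28; half-weight = 14.
Sort by position and accumulate weight:
  block 10 (C, w=5) → cum 5
  block 13 (A, w=6) → cum 11
  block 14 (B, w=7) → cum 18  ≥ 14 → median here
  block 16 (D, w=10) → cum 28
Optimal location: block 14.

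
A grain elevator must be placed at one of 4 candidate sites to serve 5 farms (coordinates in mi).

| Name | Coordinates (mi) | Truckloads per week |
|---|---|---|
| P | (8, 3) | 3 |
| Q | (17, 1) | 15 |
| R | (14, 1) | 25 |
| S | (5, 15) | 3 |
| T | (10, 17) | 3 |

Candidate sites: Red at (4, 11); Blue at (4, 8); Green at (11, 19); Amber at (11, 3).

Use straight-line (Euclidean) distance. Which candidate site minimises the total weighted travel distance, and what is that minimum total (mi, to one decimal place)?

Amber, total 276.4 mi

Total weighted distance at each candidate:
  Red (4, 11): total = 664.2
  Blue (4, 8): total = 599.5
  Green (11, 19): total = 818.0
  Amber (11, 3): total = 276.4
Minimum is at Amber with total 276.4 mi.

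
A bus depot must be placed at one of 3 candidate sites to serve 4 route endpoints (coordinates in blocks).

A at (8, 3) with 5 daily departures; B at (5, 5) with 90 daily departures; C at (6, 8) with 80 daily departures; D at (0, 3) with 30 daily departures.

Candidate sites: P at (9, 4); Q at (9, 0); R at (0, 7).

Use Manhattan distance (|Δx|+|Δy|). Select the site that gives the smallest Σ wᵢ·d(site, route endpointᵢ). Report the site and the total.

P, total 1320 blocks

Total weighted distance at each candidate:
  P (9, 4): total = 1320
  Q (9, 0): total = 2070
  R (0, 7): total = 1370
Minimum is at P with total 1320 blocks.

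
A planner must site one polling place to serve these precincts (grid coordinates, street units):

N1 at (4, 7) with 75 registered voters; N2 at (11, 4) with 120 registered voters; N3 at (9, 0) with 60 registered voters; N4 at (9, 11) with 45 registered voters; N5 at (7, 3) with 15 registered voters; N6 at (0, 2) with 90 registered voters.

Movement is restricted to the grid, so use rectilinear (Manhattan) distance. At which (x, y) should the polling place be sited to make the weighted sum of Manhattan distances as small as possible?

(9, 4)

Manhattan distance separates: Σwᵢ(|x−xᵢ|+|y−yᵢ|) = Σwᵢ|x−xᵢ| + Σwᵢ|y−yᵢ|, so x and y are optimised independently as 1-D weighted medians.
Total weight W = 405; half = 202.5.
x-coordinate, sorted with cumulative weight:
  x=0 (N6, w=90) cum 90
  x=4 (N1, w=75) cum 165
  x=7 (N5, w=15) cum 180
  x=9 (N3, w=60) cum 240  ← median
  x=9 (N4, w=45) cum 285
  x=11 (N2, w=120) cum 405
⇒ x* = 9
y-coordinate, sorted with cumulative weight:
  y=0 (N3, w=60) cum 60
  y=2 (N6, w=90) cum 150
  y=3 (N5, w=15) cum 165
  y=4 (N2, w=120) cum 285  ← median
  y=7 (N1, w=75) cum 360
  y=11 (N4, w=45) cum 405
⇒ y* = 4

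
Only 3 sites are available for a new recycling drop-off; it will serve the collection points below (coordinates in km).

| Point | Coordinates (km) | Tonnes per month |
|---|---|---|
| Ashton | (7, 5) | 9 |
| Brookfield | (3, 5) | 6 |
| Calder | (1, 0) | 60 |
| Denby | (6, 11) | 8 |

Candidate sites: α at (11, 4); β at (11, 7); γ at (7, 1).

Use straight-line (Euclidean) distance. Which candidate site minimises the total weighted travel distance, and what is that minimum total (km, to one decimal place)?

Total weighted distance at each candidate:
  α (11, 4): total = 800.5
  β (11, 7): total = 873.3
  γ (7, 1): total = 515.3
Minimum is at γ with total 515.3 km.

γ, total 515.3 km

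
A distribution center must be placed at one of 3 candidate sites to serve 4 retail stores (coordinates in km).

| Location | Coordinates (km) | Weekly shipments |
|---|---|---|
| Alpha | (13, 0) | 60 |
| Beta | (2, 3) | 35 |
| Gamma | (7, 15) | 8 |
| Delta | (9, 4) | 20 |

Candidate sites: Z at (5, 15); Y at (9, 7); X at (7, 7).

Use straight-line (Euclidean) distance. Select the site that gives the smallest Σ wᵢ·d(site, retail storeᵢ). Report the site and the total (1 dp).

Y, total 891.9 km

Total weighted distance at each candidate:
  Z (5, 15): total = 1703.0
  Y (9, 7): total = 891.9
  X (7, 7): total = 913.4
Minimum is at Y with total 891.9 km.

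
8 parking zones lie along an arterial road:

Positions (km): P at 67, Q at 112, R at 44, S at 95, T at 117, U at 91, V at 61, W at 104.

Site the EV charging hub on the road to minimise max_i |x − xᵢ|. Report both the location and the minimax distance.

location 80.5, max distance 36.5

The 1-center on a line is the midpoint of the two extreme points: leftmost at 44, rightmost at 117.
Optimal location = (44 + 117)/2 = 80.5; maximum distance = (117 − 44)/2 = 36.5.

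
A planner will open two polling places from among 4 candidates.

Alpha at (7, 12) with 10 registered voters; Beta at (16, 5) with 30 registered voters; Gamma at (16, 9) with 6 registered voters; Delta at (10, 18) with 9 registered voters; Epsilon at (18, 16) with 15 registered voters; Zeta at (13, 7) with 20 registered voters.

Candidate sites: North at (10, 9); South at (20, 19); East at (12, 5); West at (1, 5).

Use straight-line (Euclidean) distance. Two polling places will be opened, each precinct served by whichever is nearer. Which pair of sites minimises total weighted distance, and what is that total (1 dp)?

{South, East}, total 429.2

Evaluate every pair (each demand assigned to the nearer of the two):
  {South, East}: total = 429.2
  {North, East}: total = 481.5
  {North, South}: total = 502.0
  {East, West}: total = 591.0
  {North, West}: total = 607.3
  {South, West}: total = 981.5
Best pair: {South, East} with total 429.2.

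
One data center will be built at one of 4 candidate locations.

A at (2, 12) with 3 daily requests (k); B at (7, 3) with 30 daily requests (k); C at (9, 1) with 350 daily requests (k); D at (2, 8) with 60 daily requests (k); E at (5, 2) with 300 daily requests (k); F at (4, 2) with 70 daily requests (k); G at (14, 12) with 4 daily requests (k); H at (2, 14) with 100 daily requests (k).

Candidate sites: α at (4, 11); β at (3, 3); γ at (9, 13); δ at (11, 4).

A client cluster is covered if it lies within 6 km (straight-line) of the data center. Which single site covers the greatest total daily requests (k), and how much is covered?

Coverage radius r = 6 km; a point is covered iff (Δx)²+(Δy)² ≤ 6² = 36.
  α (4, 11): covers {A, D, H} → 163
  β (3, 3): covers {B, D, E, F} → 460
  γ (9, 13): covers {G} → 4
  δ (11, 4): covers {B, C} → 380
Maximum coverage at β: 460 daily requests (k).

β, covering 460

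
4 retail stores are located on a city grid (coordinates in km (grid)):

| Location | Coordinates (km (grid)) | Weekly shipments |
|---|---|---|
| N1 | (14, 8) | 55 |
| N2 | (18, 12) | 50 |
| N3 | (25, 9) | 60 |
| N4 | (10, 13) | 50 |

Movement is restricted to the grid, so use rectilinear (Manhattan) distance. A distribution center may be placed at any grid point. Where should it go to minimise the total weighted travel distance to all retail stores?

Manhattan distance separates: Σwᵢ(|x−xᵢ|+|y−yᵢ|) = Σwᵢ|x−xᵢ| + Σwᵢ|y−yᵢ|, so x and y are optimised independently as 1-D weighted medians.
Total weight W = 215; half = 107.5.
x-coordinate, sorted with cumulative weight:
  x=10 (N4, w=50) cum 50
  x=14 (N1, w=55) cum 105
  x=18 (N2, w=50) cum 155  ← median
  x=25 (N3, w=60) cum 215
⇒ x* = 18
y-coordinate, sorted with cumulative weight:
  y=8 (N1, w=55) cum 55
  y=9 (N3, w=60) cum 115  ← median
  y=12 (N2, w=50) cum 165
  y=13 (N4, w=50) cum 215
⇒ y* = 9

(18, 9)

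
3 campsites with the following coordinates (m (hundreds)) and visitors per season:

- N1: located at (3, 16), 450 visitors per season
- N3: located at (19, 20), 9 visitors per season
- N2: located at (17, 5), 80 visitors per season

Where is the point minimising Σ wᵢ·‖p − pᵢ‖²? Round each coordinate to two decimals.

(5.35, 14.43)

The minimiser of Σwᵢ‖p−pᵢ‖² is the weighted centroid p* = (Σwᵢpᵢ)/(Σwᵢ).
Σwᵢ = 539.
Σwᵢxᵢ = 450·3 + 9·19 + 80·17 = 2881.
Σwᵢyᵢ = 450·16 + 9·20 + 80·5 = 7780.
x* = 2881/539 = 5.35, y* = 7780/539 = 14.43.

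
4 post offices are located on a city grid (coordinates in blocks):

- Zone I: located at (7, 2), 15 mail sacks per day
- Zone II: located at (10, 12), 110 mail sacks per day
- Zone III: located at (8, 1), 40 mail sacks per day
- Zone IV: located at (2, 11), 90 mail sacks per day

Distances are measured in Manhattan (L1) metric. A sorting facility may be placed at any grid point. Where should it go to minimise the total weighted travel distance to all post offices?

(8, 11)

Manhattan distance separates: Σwᵢ(|x−xᵢ|+|y−yᵢ|) = Σwᵢ|x−xᵢ| + Σwᵢ|y−yᵢ|, so x and y are optimised independently as 1-D weighted medians.
Total weight W = 255; half = 127.5.
x-coordinate, sorted with cumulative weight:
  x=2 (Zone IV, w=90) cum 90
  x=7 (Zone I, w=15) cum 105
  x=8 (Zone III, w=40) cum 145  ← median
  x=10 (Zone II, w=110) cum 255
⇒ x* = 8
y-coordinate, sorted with cumulative weight:
  y=1 (Zone III, w=40) cum 40
  y=2 (Zone I, w=15) cum 55
  y=11 (Zone IV, w=90) cum 145  ← median
  y=12 (Zone II, w=110) cum 255
⇒ y* = 11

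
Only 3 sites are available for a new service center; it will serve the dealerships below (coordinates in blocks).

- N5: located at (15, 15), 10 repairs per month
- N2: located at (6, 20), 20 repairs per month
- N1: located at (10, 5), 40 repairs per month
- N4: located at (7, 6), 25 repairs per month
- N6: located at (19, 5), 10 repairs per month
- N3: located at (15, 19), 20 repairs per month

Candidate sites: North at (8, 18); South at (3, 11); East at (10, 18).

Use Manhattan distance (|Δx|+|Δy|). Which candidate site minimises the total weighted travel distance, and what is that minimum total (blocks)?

Total weighted distance at each candidate:
  North (8, 18): total = 1505
  South (3, 11): total = 1765
  East (10, 18): total = 1435
Minimum is at East with total 1435 blocks.

East, total 1435 blocks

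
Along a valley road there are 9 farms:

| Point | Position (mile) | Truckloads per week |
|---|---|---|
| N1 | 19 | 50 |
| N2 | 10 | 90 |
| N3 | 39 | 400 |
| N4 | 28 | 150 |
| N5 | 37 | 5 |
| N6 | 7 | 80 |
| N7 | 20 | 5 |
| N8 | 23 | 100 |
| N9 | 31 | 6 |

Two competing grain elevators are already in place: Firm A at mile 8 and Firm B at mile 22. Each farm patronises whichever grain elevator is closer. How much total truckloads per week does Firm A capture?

170

The indifferent point is the midpoint (8+22)/2 = 15; farms left of it (closer to Firm A at 8) go to Firm A, those right go to Firm B.
  N6 at 7 (w=80) → Firm A
  N2 at 10 (w=90) → Firm A
  N1 at 19 (w=50) → Firm B
  N7 at 20 (w=5) → Firm B
  N8 at 23 (w=100) → Firm B
  N4 at 28 (w=150) → Firm B
  N9 at 31 (w=6) → Firm B
  N5 at 37 (w=5) → Firm B
  N3 at 39 (w=400) → Firm B
Firm A captures 170; Firm B captures 716.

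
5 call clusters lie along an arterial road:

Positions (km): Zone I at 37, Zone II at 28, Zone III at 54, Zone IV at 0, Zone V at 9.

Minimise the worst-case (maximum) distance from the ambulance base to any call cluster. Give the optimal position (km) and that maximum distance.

location 27, max distance 27

The 1-center on a line is the midpoint of the two extreme points: leftmost at 0, rightmost at 54.
Optimal location = (0 + 54)/2 = 27; maximum distance = (54 − 0)/2 = 27.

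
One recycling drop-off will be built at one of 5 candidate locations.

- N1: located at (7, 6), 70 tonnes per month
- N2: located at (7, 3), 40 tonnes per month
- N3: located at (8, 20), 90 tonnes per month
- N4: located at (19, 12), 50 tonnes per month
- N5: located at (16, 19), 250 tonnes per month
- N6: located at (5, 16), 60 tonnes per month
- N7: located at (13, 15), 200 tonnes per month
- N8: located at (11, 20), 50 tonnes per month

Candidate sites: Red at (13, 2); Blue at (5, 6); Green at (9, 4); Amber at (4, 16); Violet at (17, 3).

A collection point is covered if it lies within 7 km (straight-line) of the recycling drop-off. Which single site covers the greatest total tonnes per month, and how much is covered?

Coverage radius r = 7 km; a point is covered iff (Δx)²+(Δy)² ≤ 7² = 49.
  Red (13, 2): covers {N2} → 40
  Blue (5, 6): covers {N1, N2} → 110
  Green (9, 4): covers {N1, N2} → 110
  Amber (4, 16): covers {N3, N6} → 150
  Violet (17, 3): covers {none} → 0
Maximum coverage at Amber: 150 tonnes per month.

Amber, covering 150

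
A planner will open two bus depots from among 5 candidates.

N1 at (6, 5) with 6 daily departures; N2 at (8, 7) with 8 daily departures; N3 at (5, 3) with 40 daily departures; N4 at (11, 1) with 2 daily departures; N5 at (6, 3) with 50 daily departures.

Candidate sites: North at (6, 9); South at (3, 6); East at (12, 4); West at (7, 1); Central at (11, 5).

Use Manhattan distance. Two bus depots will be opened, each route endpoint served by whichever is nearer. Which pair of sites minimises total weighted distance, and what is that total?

{North, West}, total 374

Evaluate every pair (each demand assigned to the nearer of the two):
  {North, West}: total = 374
  {West, Central}: total = 388
  {South, West}: total = 390
  {East, West}: total = 404
  {South, Central}: total = 572
  {South, East}: total = 580
  {North, South}: total = 582
  {North, East}: total = 644
  {North, Central}: total = 644
  {East, Central}: total = 748
Best pair: {North, West} with total 374.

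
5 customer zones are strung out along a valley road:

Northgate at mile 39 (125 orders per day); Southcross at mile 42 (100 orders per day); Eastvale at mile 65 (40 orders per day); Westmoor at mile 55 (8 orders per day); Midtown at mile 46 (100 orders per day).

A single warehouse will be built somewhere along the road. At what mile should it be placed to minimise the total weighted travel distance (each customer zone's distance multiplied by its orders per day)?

x = 42

For a sum of weighted absolute distances on a line, the optimum is the weighted median (not the mean). Total weight W = 373; half-weight = 186.5.
Sort by position and accumulate weight:
  mile 39 (Northgate, w=125) → cum 125
  mile 42 (Southcross, w=100) → cum 225  ≥ 186.5 → median here
  mile 46 (Midtown, w=100) → cum 325
  mile 55 (Westmoor, w=8) → cum 333
  mile 65 (Eastvale, w=40) → cum 373
Optimal location: mile 42.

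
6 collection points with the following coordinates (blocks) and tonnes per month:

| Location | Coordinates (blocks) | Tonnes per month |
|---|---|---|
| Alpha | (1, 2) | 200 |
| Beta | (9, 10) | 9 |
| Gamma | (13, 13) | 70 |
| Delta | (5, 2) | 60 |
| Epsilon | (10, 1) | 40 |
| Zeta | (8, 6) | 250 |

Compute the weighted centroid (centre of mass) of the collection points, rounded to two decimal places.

The minimiser of Σwᵢ‖p−pᵢ‖² is the weighted centroid p* = (Σwᵢpᵢ)/(Σwᵢ).
Σwᵢ = 629.
Σwᵢxᵢ = 200·1 + 9·9 + 70·13 + 60·5 + 40·10 + 250·8 = 3891.
Σwᵢyᵢ = 200·2 + 9·10 + 70·13 + 60·2 + 40·1 + 250·6 = 3060.
x* = 3891/629 = 6.19, y* = 3060/629 = 4.86.

(6.19, 4.86)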